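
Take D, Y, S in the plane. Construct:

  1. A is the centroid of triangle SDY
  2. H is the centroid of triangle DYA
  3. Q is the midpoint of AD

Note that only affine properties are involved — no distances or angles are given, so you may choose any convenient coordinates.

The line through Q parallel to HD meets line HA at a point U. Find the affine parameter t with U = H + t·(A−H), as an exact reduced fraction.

t = 1/2

Choose coordinates D = (0, 0), Y = (1, 0), S = (0, 1).
1. A is the centroid of triangle SDY ⇒ A = (1/3, 1/3)
2. H is the centroid of triangle DYA ⇒ H = (4/9, 1/9)
3. Q is the midpoint of AD ⇒ Q = (1/6, 1/6)
through Q parallel to HD: direction (-4/9, -1/9); meets HA at U = (7/18, 2/9)
U = H + t·(A−H) with t = 1/2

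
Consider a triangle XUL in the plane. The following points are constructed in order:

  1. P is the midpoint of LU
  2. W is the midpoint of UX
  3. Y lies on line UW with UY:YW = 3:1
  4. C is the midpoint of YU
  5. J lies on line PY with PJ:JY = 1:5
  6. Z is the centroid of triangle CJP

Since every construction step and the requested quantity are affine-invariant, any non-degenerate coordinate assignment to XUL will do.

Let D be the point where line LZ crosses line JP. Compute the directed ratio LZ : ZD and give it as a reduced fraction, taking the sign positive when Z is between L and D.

LZ:ZD = -7

Assign X = (0, 0), U = (1, 0), L = (0, 1) — the answer is frame-independent, so this choice is without loss of generality.
1. P is the midpoint of LU ⇒ P = (1/2, 1/2)
2. W is the midpoint of UX ⇒ W = (1/2, 0)
3. Y lies on line UW with UY:YW = 3:1 ⇒ Y = (5/8, 0)
4. C is the midpoint of YU ⇒ C = (13/16, 0)
5. J lies on line PY with PJ:JY = 1:5 ⇒ J = (25/48, 5/12)
6. Z is the centroid of triangle CJP ⇒ Z = (11/18, 11/36)
line LZ meets JP at D = (11/21, 17/42)
Z = L + t·(D−L) with t = 7/6, so LZ:ZD = 7/6:-1/6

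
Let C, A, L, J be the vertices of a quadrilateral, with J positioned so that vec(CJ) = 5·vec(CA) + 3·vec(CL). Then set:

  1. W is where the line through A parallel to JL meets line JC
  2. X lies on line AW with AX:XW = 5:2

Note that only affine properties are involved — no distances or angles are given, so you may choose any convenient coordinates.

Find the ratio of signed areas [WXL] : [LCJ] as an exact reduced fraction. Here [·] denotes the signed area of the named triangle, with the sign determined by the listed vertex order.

Work in coordinates with C = (0, 0), A = (1, 0), L = (0, 1), J = (5, 3).
1. W is where the line through A parallel to JL meets line JC ⇒ W = (-2, -6/5)
2. X lies on line AW with AX:XW = 5:2 ⇒ X = (-8/7, -6/7)
2·[WXL] = 6/5, 2·[LCJ] = 5
[WXL]:[LCJ] = 6/5:5 = 6/25

[WXL]:[LCJ] = 6/25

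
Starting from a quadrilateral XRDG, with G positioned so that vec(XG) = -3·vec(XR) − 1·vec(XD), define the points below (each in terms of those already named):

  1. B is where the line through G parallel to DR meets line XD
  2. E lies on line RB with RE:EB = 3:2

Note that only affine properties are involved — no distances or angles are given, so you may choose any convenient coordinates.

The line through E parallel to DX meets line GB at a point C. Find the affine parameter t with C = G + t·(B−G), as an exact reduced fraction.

Assign X = (0, 0), R = (1, 0), D = (0, 1), G = (-3, -1) — the answer is frame-independent, so this choice is without loss of generality.
1. B is where the line through G parallel to DR meets line XD ⇒ B = (0, -4)
2. E lies on line RB with RE:EB = 3:2 ⇒ E = (2/5, -12/5)
through E parallel to DX: direction (0, -1); meets GB at C = (2/5, -22/5)
C = G + t·(B−G) with t = 17/15

t = 17/15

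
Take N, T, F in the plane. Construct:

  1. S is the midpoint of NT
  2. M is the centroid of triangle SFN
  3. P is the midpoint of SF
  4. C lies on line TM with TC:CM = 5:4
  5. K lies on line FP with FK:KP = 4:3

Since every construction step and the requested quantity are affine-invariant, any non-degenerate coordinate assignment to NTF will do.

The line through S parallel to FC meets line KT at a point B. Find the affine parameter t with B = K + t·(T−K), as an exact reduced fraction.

t = -5/17

Work in coordinates with N = (0, 0), T = (1, 0), F = (0, 1).
1. S is the midpoint of NT ⇒ S = (1/2, 0)
2. M is the centroid of triangle SFN ⇒ M = (1/6, 1/3)
3. P is the midpoint of SF ⇒ P = (1/4, 1/2)
4. C lies on line TM with TC:CM = 5:4 ⇒ C = (29/54, 5/27)
5. K lies on line FP with FK:KP = 4:3 ⇒ K = (1/7, 5/7)
through S parallel to FC: direction (29/54, -22/27); meets KT at B = (-13/119, 110/119)
B = K + t·(T−K) with t = -5/17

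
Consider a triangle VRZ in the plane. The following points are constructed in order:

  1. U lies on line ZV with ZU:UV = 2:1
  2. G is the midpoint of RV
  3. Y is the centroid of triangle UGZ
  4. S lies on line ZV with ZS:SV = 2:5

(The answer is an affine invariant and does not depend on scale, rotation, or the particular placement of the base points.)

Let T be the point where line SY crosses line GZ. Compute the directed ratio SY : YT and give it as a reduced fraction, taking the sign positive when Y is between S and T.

SY:YT = 2/7

Work in coordinates with V = (0, 0), R = (1, 0), Z = (0, 1).
1. U lies on line ZV with ZU:UV = 2:1 ⇒ U = (0, 1/3)
2. G is the midpoint of RV ⇒ G = (1/2, 0)
3. Y is the centroid of triangle UGZ ⇒ Y = (1/6, 4/9)
4. S lies on line ZV with ZS:SV = 2:5 ⇒ S = (0, 5/7)
line SY meets GZ at T = (3/4, -1/2)
Y = S + t·(T−S) with t = 2/9, so SY:YT = 2/9:7/9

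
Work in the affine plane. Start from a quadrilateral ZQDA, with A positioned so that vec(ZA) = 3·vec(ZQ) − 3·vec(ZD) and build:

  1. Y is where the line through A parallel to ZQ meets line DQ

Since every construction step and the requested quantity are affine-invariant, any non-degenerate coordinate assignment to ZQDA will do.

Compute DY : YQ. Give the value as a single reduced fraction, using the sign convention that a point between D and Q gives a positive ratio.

DY:YQ = -4/3

Set Z = (0, 0), Q = (1, 0), D = (0, 1), A = (3, -3); any affine frame gives the same invariant.
1. Y is where the line through A parallel to ZQ meets line DQ ⇒ Y = (4, -3)
Y = D + t·(Q−D) with t = 4, so DY:YQ = t:(1−t) = 4:-3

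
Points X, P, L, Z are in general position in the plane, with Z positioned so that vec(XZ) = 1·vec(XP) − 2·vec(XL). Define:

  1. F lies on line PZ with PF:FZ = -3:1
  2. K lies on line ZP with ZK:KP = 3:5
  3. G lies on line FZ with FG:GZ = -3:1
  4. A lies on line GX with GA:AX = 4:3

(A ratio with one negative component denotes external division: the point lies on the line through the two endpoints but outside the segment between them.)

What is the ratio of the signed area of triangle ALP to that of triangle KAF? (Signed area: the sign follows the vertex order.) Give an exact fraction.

Choose coordinates X = (0, 0), P = (1, 0), L = (0, 1), Z = (1, -2).
1. F lies on line PZ with PF:FZ = -3:1 ⇒ F = (1, -3)
2. K lies on line ZP with ZK:KP = 3:5 ⇒ K = (1, -5/4)
3. G lies on line FZ with FG:GZ = -3:1 ⇒ G = (1, -3/2)
4. A lies on line GX with GA:AX = 4:3 ⇒ A = (3/7, -9/14)
2·[ALP] = -17/14, 2·[KAF] = 1
[ALP]:[KAF] = -17/14:1 = -17/14

[ALP]:[KAF] = -17/14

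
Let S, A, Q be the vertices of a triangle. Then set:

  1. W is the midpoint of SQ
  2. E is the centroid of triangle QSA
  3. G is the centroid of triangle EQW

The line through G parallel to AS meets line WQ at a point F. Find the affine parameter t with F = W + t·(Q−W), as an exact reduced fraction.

Choose coordinates S = (0, 0), A = (1, 0), Q = (0, 1).
1. W is the midpoint of SQ ⇒ W = (0, 1/2)
2. E is the centroid of triangle QSA ⇒ E = (1/3, 1/3)
3. G is the centroid of triangle EQW ⇒ G = (1/9, 11/18)
through G parallel to AS: direction (-1, 0); meets WQ at F = (0, 11/18)
F = W + t·(Q−W) with t = 2/9

t = 2/9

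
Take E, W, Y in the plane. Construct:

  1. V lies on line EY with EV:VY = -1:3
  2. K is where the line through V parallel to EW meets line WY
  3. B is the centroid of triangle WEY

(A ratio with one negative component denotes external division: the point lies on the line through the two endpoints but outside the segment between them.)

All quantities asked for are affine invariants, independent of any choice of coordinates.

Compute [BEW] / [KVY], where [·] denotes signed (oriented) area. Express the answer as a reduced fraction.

Assign E = (0, 0), W = (1, 0), Y = (0, 1) — the answer is frame-independent, so this choice is without loss of generality.
1. V lies on line EY with EV:VY = -1:3 ⇒ V = (0, -1/2)
2. K is where the line through V parallel to EW meets line WY ⇒ K = (3/2, -1/2)
3. B is the centroid of triangle WEY ⇒ B = (1/3, 1/3)
2·[BEW] = 1/3, 2·[KVY] = -9/4
[BEW]:[KVY] = 1/3:-9/4 = -4/27

[BEW]:[KVY] = -4/27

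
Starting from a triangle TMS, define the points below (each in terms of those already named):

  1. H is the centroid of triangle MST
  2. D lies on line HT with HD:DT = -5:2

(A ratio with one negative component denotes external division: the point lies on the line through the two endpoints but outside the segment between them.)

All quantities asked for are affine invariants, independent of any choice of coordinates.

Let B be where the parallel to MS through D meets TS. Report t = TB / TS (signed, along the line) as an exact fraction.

t = -4/9

Set T = (0, 0), M = (1, 0), S = (0, 1); any affine frame gives the same invariant.
1. H is the centroid of triangle MST ⇒ H = (1/3, 1/3)
2. D lies on line HT with HD:DT = -5:2 ⇒ D = (-2/9, -2/9)
through D parallel to MS: direction (-1, 1); meets TS at B = (0, -4/9)
B = T + t·(S−T) with t = -4/9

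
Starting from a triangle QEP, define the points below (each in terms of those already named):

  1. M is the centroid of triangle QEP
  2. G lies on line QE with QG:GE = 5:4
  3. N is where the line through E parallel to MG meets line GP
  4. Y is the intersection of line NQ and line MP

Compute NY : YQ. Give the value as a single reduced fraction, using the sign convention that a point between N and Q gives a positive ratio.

Assign Q = (0, 0), E = (1, 0), P = (0, 1) — the answer is frame-independent, so this choice is without loss of generality.
1. M is the centroid of triangle QEP ⇒ M = (1/3, 1/3)
2. G lies on line QE with QG:GE = 5:4 ⇒ G = (5/9, 0)
3. N is where the line through E parallel to MG meets line GP ⇒ N = (-5/3, 4)
4. Y is the intersection of line NQ and line MP ⇒ Y = (-5/2, 6)
Y = N + t·(Q−N) with t = -1/2, so NY:YQ = t:(1−t) = -1/2:3/2

NY:YQ = -1/3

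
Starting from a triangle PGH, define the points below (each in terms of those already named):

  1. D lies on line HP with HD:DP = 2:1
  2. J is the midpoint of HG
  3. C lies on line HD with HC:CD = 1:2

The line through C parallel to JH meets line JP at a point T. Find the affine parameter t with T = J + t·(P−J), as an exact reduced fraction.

t = 2/9

Set P = (0, 0), G = (1, 0), H = (0, 1); any affine frame gives the same invariant.
1. D lies on line HP with HD:DP = 2:1 ⇒ D = (0, 1/3)
2. J is the midpoint of HG ⇒ J = (1/2, 1/2)
3. C lies on line HD with HC:CD = 1:2 ⇒ C = (0, 7/9)
through C parallel to JH: direction (-1/2, 1/2); meets JP at T = (7/18, 7/18)
T = J + t·(P−J) with t = 2/9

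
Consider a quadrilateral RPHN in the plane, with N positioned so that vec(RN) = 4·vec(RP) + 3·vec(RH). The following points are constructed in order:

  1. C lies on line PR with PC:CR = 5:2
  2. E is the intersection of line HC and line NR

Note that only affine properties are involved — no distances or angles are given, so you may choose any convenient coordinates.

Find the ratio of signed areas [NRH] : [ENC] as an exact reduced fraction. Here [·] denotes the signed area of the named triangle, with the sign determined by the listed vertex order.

[NRH]:[ENC] = 119/24

Assign R = (0, 0), P = (1, 0), H = (0, 1), N = (4, 3) — the answer is frame-independent, so this choice is without loss of generality.
1. C lies on line PR with PC:CR = 5:2 ⇒ C = (2/7, 0)
2. E is the intersection of line HC and line NR ⇒ E = (4/17, 3/17)
2·[NRH] = -4, 2·[ENC] = -96/119
[NRH]:[ENC] = -4:-96/119 = 119/24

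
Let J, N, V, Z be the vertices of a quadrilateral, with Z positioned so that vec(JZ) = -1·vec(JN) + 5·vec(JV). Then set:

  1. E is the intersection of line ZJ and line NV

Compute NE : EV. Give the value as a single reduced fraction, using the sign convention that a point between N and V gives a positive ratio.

Assign J = (0, 0), N = (1, 0), V = (0, 1), Z = (-1, 5) — the answer is frame-independent, so this choice is without loss of generality.
1. E is the intersection of line ZJ and line NV ⇒ E = (-1/4, 5/4)
E = N + t·(V−N) with t = 5/4, so NE:EV = t:(1−t) = 5/4:-1/4

NE:EV = -5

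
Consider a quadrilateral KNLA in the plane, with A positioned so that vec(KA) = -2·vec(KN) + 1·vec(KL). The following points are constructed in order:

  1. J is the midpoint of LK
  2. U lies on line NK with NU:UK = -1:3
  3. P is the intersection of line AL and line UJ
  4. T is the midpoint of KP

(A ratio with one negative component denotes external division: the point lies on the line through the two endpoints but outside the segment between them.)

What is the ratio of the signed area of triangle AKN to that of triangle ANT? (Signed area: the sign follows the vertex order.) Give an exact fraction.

[AKN]:[ANT] = -4

Choose coordinates K = (0, 0), N = (1, 0), L = (0, 1), A = (-2, 1).
1. J is the midpoint of LK ⇒ J = (0, 1/2)
2. U lies on line NK with NU:UK = -1:3 ⇒ U = (3/2, 0)
3. P is the intersection of line AL and line UJ ⇒ P = (-3/2, 1)
4. T is the midpoint of KP ⇒ T = (-3/4, 1/2)
2·[AKN] = 1, 2·[ANT] = -1/4
[AKN]:[ANT] = 1:-1/4 = -4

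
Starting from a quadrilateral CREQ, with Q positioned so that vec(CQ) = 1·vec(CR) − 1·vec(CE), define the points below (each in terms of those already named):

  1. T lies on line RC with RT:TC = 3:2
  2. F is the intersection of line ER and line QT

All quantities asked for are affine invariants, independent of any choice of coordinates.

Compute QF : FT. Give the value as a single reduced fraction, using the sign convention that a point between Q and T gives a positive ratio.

Work in coordinates with C = (0, 0), R = (1, 0), E = (0, 1), Q = (1, -1).
1. T lies on line RC with RT:TC = 3:2 ⇒ T = (2/5, 0)
2. F is the intersection of line ER and line QT ⇒ F = (-1/2, 3/2)
F = Q + t·(T−Q) with t = 5/2, so QF:FT = t:(1−t) = 5/2:-3/2

QF:FT = -5/3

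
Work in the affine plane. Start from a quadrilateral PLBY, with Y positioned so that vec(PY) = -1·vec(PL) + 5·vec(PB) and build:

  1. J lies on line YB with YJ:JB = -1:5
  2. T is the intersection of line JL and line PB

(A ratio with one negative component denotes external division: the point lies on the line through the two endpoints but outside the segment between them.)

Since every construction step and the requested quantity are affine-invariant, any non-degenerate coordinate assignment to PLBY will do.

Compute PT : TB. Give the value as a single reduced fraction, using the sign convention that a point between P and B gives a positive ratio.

PT:TB = -8/5

Choose coordinates P = (0, 0), L = (1, 0), B = (0, 1), Y = (-1, 5).
1. J lies on line YB with YJ:JB = -1:5 ⇒ J = (-5/4, 6)
2. T is the intersection of line JL and line PB ⇒ T = (0, 8/3)
T = P + t·(B−P) with t = 8/3, so PT:TB = t:(1−t) = 8/3:-5/3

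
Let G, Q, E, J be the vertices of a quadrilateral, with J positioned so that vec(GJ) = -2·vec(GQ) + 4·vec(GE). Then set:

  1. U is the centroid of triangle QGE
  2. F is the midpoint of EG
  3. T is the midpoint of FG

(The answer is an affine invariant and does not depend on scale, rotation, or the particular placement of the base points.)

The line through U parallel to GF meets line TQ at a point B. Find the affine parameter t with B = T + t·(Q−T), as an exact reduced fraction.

Set G = (0, 0), Q = (1, 0), E = (0, 1), J = (-2, 4); any affine frame gives the same invariant.
1. U is the centroid of triangle QGE ⇒ U = (1/3, 1/3)
2. F is the midpoint of EG ⇒ F = (0, 1/2)
3. T is the midpoint of FG ⇒ T = (0, 1/4)
through U parallel to GF: direction (0, 1/2); meets TQ at B = (1/3, 1/6)
B = T + t·(Q−T) with t = 1/3

t = 1/3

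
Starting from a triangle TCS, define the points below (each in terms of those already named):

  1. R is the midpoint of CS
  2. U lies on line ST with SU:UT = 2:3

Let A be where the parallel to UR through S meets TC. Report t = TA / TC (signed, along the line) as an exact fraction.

t = 5

Assign T = (0, 0), C = (1, 0), S = (0, 1) — the answer is frame-independent, so this choice is without loss of generality.
1. R is the midpoint of CS ⇒ R = (1/2, 1/2)
2. U lies on line ST with SU:UT = 2:3 ⇒ U = (0, 3/5)
through S parallel to UR: direction (1/2, -1/10); meets TC at A = (5, 0)
A = T + t·(C−T) with t = 5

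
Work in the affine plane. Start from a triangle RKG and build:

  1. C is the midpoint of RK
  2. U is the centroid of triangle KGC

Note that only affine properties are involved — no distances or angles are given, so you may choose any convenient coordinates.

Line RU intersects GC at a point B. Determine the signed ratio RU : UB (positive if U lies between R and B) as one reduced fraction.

Work in coordinates with R = (0, 0), K = (1, 0), G = (0, 1).
1. C is the midpoint of RK ⇒ C = (1/2, 0)
2. U is the centroid of triangle KGC ⇒ U = (1/2, 1/3)
line RU meets GC at B = (3/8, 1/4)
U = R + t·(B−R) with t = 4/3, so RU:UB = 4/3:-1/3

RU:UB = -4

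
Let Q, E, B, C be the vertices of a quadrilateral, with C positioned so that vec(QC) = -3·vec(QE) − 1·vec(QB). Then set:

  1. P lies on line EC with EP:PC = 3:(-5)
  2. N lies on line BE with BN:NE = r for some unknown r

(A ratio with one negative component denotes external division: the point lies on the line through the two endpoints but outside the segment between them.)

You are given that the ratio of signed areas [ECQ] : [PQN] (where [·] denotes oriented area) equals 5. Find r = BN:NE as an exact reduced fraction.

r = 4

Work in coordinates with Q = (0, 0), E = (1, 0), B = (0, 1), C = (-3, -1).
1. P lies on line EC with EP:PC = 3:(-5) ⇒ P = (7, 3/2)
2. With BN:NE = r, write λ = r/(r+1) so N = B + λ·(E−B); N is affine-linear in λ
Every point depending on N is an affine combination of N and λ-independent points, so each such coordinate is linear in λ; the λ² term in each signed area is a multiple of (E−B)×(E−B) = 0, so 2·[ECQ] and 2·[PQN] are each linear in λ. Evaluating at λ=0 and λ=1:
  2·[ECQ] = -1,   2·[PQN] = 17/2·λ − 7
So [ECQ]:[PQN] = (-1) / (17/2·λ − 7). Setting this equal to 5:
  -1 = 5·(17/2·λ − 7)  ⇒  λ = 4/5
Then r = λ/(1−λ) = (4/5)/(1/5) = 4. Check: with r = 4, N = (4/5, 1/5) and [ECQ]:[PQN] = 5 as required.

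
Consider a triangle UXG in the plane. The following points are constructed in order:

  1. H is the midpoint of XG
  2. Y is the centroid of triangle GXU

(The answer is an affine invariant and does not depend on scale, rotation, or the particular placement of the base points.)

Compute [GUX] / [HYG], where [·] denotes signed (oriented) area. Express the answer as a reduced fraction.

[GUX]:[HYG] = -6

Assign U = (0, 0), X = (1, 0), G = (0, 1) — the answer is frame-independent, so this choice is without loss of generality.
1. H is the midpoint of XG ⇒ H = (1/2, 1/2)
2. Y is the centroid of triangle GXU ⇒ Y = (1/3, 1/3)
2·[GUX] = 1, 2·[HYG] = -1/6
[GUX]:[HYG] = 1:-1/6 = -6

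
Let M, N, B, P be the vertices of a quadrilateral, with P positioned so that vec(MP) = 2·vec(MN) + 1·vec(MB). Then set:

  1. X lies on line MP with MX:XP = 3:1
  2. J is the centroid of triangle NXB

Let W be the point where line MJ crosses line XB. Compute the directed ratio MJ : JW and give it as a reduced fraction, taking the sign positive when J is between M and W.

Choose coordinates M = (0, 0), N = (1, 0), B = (0, 1), P = (2, 1).
1. X lies on line MP with MX:XP = 3:1 ⇒ X = (3/2, 3/4)
2. J is the centroid of triangle NXB ⇒ J = (5/6, 7/12)
line MJ meets XB at W = (15/13, 21/26)
J = M + t·(W−M) with t = 13/18, so MJ:JW = 13/18:5/18

MJ:JW = 13/5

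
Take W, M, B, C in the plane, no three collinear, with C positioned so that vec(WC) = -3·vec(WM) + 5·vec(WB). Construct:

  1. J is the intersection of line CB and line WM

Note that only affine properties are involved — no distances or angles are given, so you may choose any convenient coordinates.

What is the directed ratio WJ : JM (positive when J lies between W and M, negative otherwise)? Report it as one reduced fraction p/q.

Work in coordinates with W = (0, 0), M = (1, 0), B = (0, 1), C = (-3, 5).
1. J is the intersection of line CB and line WM ⇒ J = (3/4, 0)
J = W + t·(M−W) with t = 3/4, so WJ:JM = t:(1−t) = 3/4:1/4

WJ:JM = 3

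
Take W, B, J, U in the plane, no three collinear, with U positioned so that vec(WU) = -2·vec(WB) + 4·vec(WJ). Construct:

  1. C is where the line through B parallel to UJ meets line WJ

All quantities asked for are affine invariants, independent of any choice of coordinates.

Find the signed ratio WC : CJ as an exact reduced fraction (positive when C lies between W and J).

Work in coordinates with W = (0, 0), B = (1, 0), J = (0, 1), U = (-2, 4).
1. C is where the line through B parallel to UJ meets line WJ ⇒ C = (0, 3/2)
C = W + t·(J−W) with t = 3/2, so WC:CJ = t:(1−t) = 3/2:-1/2

WC:CJ = -3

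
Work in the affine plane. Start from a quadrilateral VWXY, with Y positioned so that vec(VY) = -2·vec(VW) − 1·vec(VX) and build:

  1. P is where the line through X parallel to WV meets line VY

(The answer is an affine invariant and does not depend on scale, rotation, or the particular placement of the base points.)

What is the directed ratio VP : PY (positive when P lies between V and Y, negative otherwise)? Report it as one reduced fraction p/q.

VP:PY = -1/2

Set V = (0, 0), W = (1, 0), X = (0, 1), Y = (-2, -1); any affine frame gives the same invariant.
1. P is where the line through X parallel to WV meets line VY ⇒ P = (2, 1)
P = V + t·(Y−V) with t = -1, so VP:PY = t:(1−t) = -1:2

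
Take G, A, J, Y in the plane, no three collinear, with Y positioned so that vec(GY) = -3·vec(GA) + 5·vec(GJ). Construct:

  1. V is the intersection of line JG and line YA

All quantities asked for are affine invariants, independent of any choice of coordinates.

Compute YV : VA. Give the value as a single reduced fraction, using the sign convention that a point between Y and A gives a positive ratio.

YV:VA = 3

Set G = (0, 0), A = (1, 0), J = (0, 1), Y = (-3, 5); any affine frame gives the same invariant.
1. V is the intersection of line JG and line YA ⇒ V = (0, 5/4)
V = Y + t·(A−Y) with t = 3/4, so YV:VA = t:(1−t) = 3/4:1/4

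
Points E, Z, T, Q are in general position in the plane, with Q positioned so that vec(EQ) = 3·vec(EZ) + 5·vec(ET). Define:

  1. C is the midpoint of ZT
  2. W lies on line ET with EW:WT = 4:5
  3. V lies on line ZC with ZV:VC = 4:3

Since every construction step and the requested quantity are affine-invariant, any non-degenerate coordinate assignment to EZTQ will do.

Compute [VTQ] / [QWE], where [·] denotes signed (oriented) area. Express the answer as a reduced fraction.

[VTQ]:[QWE] = -15/4

Choose coordinates E = (0, 0), Z = (1, 0), T = (0, 1), Q = (3, 5).
1. C is the midpoint of ZT ⇒ C = (1/2, 1/2)
2. W lies on line ET with EW:WT = 4:5 ⇒ W = (0, 4/9)
3. V lies on line ZC with ZV:VC = 4:3 ⇒ V = (5/7, 2/7)
2·[VTQ] = -5, 2·[QWE] = 4/3
[VTQ]:[QWE] = -5:4/3 = -15/4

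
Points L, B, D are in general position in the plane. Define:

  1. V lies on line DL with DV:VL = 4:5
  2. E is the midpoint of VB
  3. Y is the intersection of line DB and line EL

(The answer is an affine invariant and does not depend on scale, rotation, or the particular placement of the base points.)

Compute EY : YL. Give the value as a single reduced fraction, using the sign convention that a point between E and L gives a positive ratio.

Work in coordinates with L = (0, 0), B = (1, 0), D = (0, 1).
1. V lies on line DL with DV:VL = 4:5 ⇒ V = (0, 5/9)
2. E is the midpoint of VB ⇒ E = (1/2, 5/18)
3. Y is the intersection of line DB and line EL ⇒ Y = (9/14, 5/14)
Y = E + t·(L−E) with t = -2/7, so EY:YL = t:(1−t) = -2/7:9/7

EY:YL = -2/9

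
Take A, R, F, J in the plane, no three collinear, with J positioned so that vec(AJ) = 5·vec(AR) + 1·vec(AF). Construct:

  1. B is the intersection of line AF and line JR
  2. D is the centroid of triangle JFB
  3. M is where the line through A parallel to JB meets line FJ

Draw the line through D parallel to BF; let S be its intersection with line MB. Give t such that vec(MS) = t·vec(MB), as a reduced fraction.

Work in coordinates with A = (0, 0), R = (1, 0), F = (0, 1), J = (5, 1).
1. B is the intersection of line AF and line JR ⇒ B = (0, -1/4)
2. D is the centroid of triangle JFB ⇒ D = (5/3, 7/12)
3. M is where the line through A parallel to JB meets line FJ ⇒ M = (4, 1)
through D parallel to BF: direction (0, 5/4); meets MB at S = (5/3, 13/48)
S = M + t·(B−M) with t = 7/12

t = 7/12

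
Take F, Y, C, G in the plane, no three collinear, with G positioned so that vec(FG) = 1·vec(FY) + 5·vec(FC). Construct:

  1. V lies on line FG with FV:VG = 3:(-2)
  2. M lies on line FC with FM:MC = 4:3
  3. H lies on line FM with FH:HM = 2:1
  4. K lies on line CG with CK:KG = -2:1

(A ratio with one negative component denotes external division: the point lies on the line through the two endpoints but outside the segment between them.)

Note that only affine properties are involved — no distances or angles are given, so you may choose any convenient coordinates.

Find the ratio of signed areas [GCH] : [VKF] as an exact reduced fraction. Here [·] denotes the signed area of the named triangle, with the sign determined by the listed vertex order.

Set F = (0, 0), Y = (1, 0), C = (0, 1), G = (1, 5); any affine frame gives the same invariant.
1. V lies on line FG with FV:VG = 3:(-2) ⇒ V = (3, 15)
2. M lies on line FC with FM:MC = 4:3 ⇒ M = (0, 4/7)
3. H lies on line FM with FH:HM = 2:1 ⇒ H = (0, 8/21)
4. K lies on line CG with CK:KG = -2:1 ⇒ K = (2, 9)
2·[GCH] = 13/21, 2·[VKF] = -3
[GCH]:[VKF] = 13/21:-3 = -13/63

[GCH]:[VKF] = -13/63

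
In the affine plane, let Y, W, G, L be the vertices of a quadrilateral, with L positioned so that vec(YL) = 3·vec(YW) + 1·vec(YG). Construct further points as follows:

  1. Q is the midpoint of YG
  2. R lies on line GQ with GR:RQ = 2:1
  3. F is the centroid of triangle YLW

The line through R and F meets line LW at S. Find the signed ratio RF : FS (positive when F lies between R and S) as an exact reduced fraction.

Work in coordinates with Y = (0, 0), W = (1, 0), G = (0, 1), L = (3, 1).
1. Q is the midpoint of YG ⇒ Q = (0, 1/2)
2. R lies on line GQ with GR:RQ = 2:1 ⇒ R = (0, 2/3)
3. F is the centroid of triangle YLW ⇒ F = (4/3, 1/3)
line RF meets LW at S = (14/9, 5/18)
F = R + t·(S−R) with t = 6/7, so RF:FS = 6/7:1/7

RF:FS = 6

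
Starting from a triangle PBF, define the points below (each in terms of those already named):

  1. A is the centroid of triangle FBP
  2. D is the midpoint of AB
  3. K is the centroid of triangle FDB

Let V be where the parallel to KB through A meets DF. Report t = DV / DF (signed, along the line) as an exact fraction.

t = -1/2

Set P = (0, 0), B = (1, 0), F = (0, 1); any affine frame gives the same invariant.
1. A is the centroid of triangle FBP ⇒ A = (1/3, 1/3)
2. D is the midpoint of AB ⇒ D = (2/3, 1/6)
3. K is the centroid of triangle FDB ⇒ K = (5/9, 7/18)
through A parallel to KB: direction (4/9, -7/18); meets DF at V = (1, -1/4)
V = D + t·(F−D) with t = -1/2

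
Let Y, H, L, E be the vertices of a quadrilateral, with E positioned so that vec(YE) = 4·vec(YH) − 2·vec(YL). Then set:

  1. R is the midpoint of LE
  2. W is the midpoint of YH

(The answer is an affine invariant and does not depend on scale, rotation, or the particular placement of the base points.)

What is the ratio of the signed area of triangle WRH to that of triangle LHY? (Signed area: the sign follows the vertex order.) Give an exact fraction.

[WRH]:[LHY] = -1/4

Set Y = (0, 0), H = (1, 0), L = (0, 1), E = (4, -2); any affine frame gives the same invariant.
1. R is the midpoint of LE ⇒ R = (2, -1/2)
2. W is the midpoint of YH ⇒ W = (1/2, 0)
2·[WRH] = 1/4, 2·[LHY] = -1
[WRH]:[LHY] = 1/4:-1 = -1/4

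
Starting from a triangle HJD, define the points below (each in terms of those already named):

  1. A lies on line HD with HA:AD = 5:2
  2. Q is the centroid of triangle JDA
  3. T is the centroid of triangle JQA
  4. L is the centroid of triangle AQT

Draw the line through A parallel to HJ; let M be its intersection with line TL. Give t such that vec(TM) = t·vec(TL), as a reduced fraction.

Choose coordinates H = (0, 0), J = (1, 0), D = (0, 1).
1. A lies on line HD with HA:AD = 5:2 ⇒ A = (0, 5/7)
2. Q is the centroid of triangle JDA ⇒ Q = (1/3, 4/7)
3. T is the centroid of triangle JQA ⇒ T = (4/9, 3/7)
4. L is the centroid of triangle AQT ⇒ L = (7/27, 4/7)
through A parallel to HJ: direction (1, 0); meets TL at M = (2/27, 5/7)
M = T + t·(L−T) with t = 2

t = 2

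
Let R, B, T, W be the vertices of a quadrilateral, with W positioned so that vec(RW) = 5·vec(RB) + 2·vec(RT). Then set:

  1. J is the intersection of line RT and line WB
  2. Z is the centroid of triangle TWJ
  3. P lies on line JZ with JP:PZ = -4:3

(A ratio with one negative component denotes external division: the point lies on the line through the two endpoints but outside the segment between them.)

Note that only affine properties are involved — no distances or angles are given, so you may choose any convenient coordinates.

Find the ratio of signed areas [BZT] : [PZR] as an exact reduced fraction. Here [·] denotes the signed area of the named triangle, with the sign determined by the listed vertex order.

[BZT]:[PZR] = -3/5

Work in coordinates with R = (0, 0), B = (1, 0), T = (0, 1), W = (5, 2).
1. J is the intersection of line RT and line WB ⇒ J = (0, -1/2)
2. Z is the centroid of triangle TWJ ⇒ Z = (5/3, 5/6)
3. P lies on line JZ with JP:PZ = -4:3 ⇒ P = (20/3, 29/6)
2·[BZT] = 3/2, 2·[PZR] = -5/2
[BZT]:[PZR] = 3/2:-5/2 = -3/5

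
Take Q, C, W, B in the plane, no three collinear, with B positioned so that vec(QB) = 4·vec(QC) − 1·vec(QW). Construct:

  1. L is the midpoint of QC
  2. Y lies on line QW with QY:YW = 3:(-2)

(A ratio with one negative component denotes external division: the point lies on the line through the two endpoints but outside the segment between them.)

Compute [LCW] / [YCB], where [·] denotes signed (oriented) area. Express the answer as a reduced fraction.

Assign Q = (0, 0), C = (1, 0), W = (0, 1), B = (4, -1) — the answer is frame-independent, so this choice is without loss of generality.
1. L is the midpoint of QC ⇒ L = (1/2, 0)
2. Y lies on line QW with QY:YW = 3:(-2) ⇒ Y = (0, 3)
2·[LCW] = 1/2, 2·[YCB] = 8
[LCW]:[YCB] = 1/2:8 = 1/16

[LCW]:[YCB] = 1/16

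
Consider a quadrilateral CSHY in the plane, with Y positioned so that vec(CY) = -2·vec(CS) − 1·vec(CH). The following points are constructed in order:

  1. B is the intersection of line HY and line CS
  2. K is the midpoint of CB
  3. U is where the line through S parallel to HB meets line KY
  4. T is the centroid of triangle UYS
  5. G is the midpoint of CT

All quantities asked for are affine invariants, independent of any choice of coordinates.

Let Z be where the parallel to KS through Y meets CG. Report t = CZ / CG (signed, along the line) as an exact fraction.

t = -3

Assign C = (0, 0), S = (1, 0), H = (0, 1), Y = (-2, -1) — the answer is frame-independent, so this choice is without loss of generality.
1. B is the intersection of line HY and line CS ⇒ B = (-1, 0)
2. K is the midpoint of CB ⇒ K = (-1/2, 0)
3. U is where the line through S parallel to HB meets line KY ⇒ U = (4, 3)
4. T is the centroid of triangle UYS ⇒ T = (1, 2/3)
5. G is the midpoint of CT ⇒ G = (1/2, 1/3)
through Y parallel to KS: direction (3/2, 0); meets CG at Z = (-3/2, -1)
Z = C + t·(G−C) with t = -3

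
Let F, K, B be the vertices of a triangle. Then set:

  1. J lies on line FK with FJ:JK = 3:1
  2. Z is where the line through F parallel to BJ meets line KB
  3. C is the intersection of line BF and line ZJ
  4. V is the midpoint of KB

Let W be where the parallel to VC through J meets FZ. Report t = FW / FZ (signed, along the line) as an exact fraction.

Choose coordinates F = (0, 0), K = (1, 0), B = (0, 1).
1. J lies on line FK with FJ:JK = 3:1 ⇒ J = (3/4, 0)
2. Z is where the line through F parallel to BJ meets line KB ⇒ Z = (-3, 4)
3. C is the intersection of line BF and line ZJ ⇒ C = (0, 4/5)
4. V is the midpoint of KB ⇒ V = (1/2, 1/2)
through J parallel to VC: direction (-1/2, 3/10); meets FZ at W = (-27/44, 9/11)
W = F + t·(Z−F) with t = 9/44

t = 9/44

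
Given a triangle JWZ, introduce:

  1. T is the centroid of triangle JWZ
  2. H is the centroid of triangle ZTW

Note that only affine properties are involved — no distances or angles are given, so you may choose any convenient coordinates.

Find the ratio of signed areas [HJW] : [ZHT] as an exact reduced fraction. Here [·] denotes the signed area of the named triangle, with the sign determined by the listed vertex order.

[HJW]:[ZHT] = -4

Work in coordinates with J = (0, 0), W = (1, 0), Z = (0, 1).
1. T is the centroid of triangle JWZ ⇒ T = (1/3, 1/3)
2. H is the centroid of triangle ZTW ⇒ H = (4/9, 4/9)
2·[HJW] = 4/9, 2·[ZHT] = -1/9
[HJW]:[ZHT] = 4/9:-1/9 = -4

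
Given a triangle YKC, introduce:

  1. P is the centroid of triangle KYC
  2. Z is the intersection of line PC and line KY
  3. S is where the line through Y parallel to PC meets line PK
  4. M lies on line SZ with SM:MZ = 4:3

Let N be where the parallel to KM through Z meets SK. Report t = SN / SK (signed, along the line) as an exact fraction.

Set Y = (0, 0), K = (1, 0), C = (0, 1); any affine frame gives the same invariant.
1. P is the centroid of triangle KYC ⇒ P = (1/3, 1/3)
2. Z is the intersection of line PC and line KY ⇒ Z = (1/2, 0)
3. S is where the line through Y parallel to PC meets line PK ⇒ S = (-1/3, 2/3)
4. M lies on line SZ with SM:MZ = 4:3 ⇒ M = (1/7, 2/7)
through Z parallel to KM: direction (-6/7, 2/7); meets SK at N = (2, -1/2)
N = S + t·(K−S) with t = 7/4

t = 7/4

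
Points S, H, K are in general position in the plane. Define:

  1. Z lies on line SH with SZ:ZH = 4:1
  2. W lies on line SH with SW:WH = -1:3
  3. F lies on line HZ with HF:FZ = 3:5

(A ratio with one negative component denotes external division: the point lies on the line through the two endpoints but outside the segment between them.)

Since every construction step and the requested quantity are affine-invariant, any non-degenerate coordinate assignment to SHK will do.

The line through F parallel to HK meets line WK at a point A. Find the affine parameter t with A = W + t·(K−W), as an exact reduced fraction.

Choose coordinates S = (0, 0), H = (1, 0), K = (0, 1).
1. Z lies on line SH with SZ:ZH = 4:1 ⇒ Z = (4/5, 0)
2. W lies on line SH with SW:WH = -1:3 ⇒ W = (-1/2, 0)
3. F lies on line HZ with HF:FZ = 3:5 ⇒ F = (37/40, 0)
through F parallel to HK: direction (-1, 1); meets WK at A = (-1/40, 19/20)
A = W + t·(K−W) with t = 19/20

t = 19/20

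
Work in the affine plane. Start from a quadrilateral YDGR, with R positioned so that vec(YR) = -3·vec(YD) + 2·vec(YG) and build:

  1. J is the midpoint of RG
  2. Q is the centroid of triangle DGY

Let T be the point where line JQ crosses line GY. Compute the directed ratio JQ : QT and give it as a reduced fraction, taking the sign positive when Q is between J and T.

JQ:QT = -11/2

Work in coordinates with Y = (0, 0), D = (1, 0), G = (0, 1), R = (-3, 2).
1. J is the midpoint of RG ⇒ J = (-3/2, 3/2)
2. Q is the centroid of triangle DGY ⇒ Q = (1/3, 1/3)
line JQ meets GY at T = (0, 6/11)
Q = J + t·(T−J) with t = 11/9, so JQ:QT = 11/9:-2/9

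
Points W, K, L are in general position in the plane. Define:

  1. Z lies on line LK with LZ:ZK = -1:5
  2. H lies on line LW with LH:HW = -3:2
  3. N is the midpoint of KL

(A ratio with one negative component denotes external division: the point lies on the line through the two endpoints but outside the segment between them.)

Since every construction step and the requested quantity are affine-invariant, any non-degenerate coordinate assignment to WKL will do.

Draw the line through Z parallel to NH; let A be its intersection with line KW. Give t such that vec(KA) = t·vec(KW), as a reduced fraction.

Set W = (0, 0), K = (1, 0), L = (0, 1); any affine frame gives the same invariant.
1. Z lies on line LK with LZ:ZK = -1:5 ⇒ Z = (-1/4, 5/4)
2. H lies on line LW with LH:HW = -3:2 ⇒ H = (0, -2)
3. N is the midpoint of KL ⇒ N = (1/2, 1/2)
through Z parallel to NH: direction (-1/2, -5/2); meets KW at A = (-1/2, 0)
A = K + t·(W−K) with t = 3/2

t = 3/2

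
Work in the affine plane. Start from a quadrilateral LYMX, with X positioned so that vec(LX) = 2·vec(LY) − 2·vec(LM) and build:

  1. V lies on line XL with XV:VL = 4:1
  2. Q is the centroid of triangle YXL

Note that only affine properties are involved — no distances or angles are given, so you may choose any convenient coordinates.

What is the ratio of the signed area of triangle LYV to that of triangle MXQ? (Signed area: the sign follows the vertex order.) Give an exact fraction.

Set L = (0, 0), Y = (1, 0), M = (0, 1), X = (2, -2); any affine frame gives the same invariant.
1. V lies on line XL with XV:VL = 4:1 ⇒ V = (2/5, -2/5)
2. Q is the centroid of triangle YXL ⇒ Q = (1, -2/3)
2·[LYV] = -2/5, 2·[MXQ] = -1/3
[LYV]:[MXQ] = -2/5:-1/3 = 6/5

[LYV]:[MXQ] = 6/5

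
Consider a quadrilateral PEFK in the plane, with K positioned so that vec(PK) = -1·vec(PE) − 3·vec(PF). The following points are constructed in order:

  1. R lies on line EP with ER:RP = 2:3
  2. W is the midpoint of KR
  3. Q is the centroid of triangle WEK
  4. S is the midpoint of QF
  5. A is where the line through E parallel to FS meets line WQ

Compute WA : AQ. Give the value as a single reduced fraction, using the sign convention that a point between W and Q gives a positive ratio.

Assign P = (0, 0), E = (1, 0), F = (0, 1), K = (-1, -3) — the answer is frame-independent, so this choice is without loss of generality.
1. R lies on line EP with ER:RP = 2:3 ⇒ R = (3/5, 0)
2. W is the midpoint of KR ⇒ W = (-1/5, -3/2)
3. Q is the centroid of triangle WEK ⇒ Q = (-1/15, -3/2)
4. S is the midpoint of QF ⇒ S = (-1/30, -1/4)
5. A is where the line through E parallel to FS meets line WQ ⇒ A = (24/25, -3/2)
A = W + t·(Q−W) with t = 87/10, so WA:AQ = t:(1−t) = 87/10:-77/10

WA:AQ = -87/77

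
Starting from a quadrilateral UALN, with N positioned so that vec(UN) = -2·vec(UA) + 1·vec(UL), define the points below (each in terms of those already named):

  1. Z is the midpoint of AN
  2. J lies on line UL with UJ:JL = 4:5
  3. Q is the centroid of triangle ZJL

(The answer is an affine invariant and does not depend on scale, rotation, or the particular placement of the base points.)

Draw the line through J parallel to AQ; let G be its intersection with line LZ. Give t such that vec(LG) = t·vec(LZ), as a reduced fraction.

t = 5/7

Assign U = (0, 0), A = (1, 0), L = (0, 1), N = (-2, 1) — the answer is frame-independent, so this choice is without loss of generality.
1. Z is the midpoint of AN ⇒ Z = (-1/2, 1/2)
2. J lies on line UL with UJ:JL = 4:5 ⇒ J = (0, 4/9)
3. Q is the centroid of triangle ZJL ⇒ Q = (-1/6, 35/54)
through J parallel to AQ: direction (-7/6, 35/54); meets LZ at G = (-5/14, 9/14)
G = L + t·(Z−L) with t = 5/7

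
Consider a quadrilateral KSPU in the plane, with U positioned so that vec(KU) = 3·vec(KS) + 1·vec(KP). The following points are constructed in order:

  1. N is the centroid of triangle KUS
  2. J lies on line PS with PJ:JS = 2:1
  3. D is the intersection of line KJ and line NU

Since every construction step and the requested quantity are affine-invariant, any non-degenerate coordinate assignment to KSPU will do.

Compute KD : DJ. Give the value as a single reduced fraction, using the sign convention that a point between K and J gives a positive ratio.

Choose coordinates K = (0, 0), S = (1, 0), P = (0, 1), U = (3, 1).
1. N is the centroid of triangle KUS ⇒ N = (4/3, 1/3)
2. J lies on line PS with PJ:JS = 2:1 ⇒ J = (2/3, 1/3)
3. D is the intersection of line KJ and line NU ⇒ D = (-2, -1)
D = K + t·(J−K) with t = -3, so KD:DJ = t:(1−t) = -3:4

KD:DJ = -3/4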